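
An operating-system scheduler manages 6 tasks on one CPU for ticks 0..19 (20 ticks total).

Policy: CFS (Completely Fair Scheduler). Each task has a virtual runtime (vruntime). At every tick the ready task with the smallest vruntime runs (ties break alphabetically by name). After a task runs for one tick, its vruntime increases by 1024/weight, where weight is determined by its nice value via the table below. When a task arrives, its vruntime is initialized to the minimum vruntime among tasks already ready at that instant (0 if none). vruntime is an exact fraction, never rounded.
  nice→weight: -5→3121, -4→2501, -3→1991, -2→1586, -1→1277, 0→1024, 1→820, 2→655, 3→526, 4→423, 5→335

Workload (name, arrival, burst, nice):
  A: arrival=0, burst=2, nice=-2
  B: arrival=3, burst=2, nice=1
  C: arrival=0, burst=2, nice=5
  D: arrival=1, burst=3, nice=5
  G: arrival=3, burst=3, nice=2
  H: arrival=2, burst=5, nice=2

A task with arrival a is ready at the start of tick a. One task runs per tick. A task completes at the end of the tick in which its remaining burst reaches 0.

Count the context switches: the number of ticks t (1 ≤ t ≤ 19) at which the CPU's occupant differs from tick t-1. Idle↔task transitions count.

t=0: vr[A=0 C=0] → run A
t=1: vr[A=512/793 C=0 D=0] → run C
t=2: vr[A=512/793 C=1024/335 D=0 H=0] → run D
t=3: vr[A=512/793 B=0 C=1024/335 D=1024/335 G=0 H=0] → run B
t=4: vr[A=512/793 B=256/205 C=1024/335 D=1024/335 G=0 H=0] → run G
t=5: vr[A=512/793 B=256/205 C=1024/335 D=1024/335 G=1024/655 H=0] → run H
t=6: vr[A=512/793 B=256/205 C=1024/335 D=1024/335 G=1024/655 H=1024/655] → run A
t=7: vr[B=256/205 C=1024/335 D=1024/335 G=1024/655 H=1024/655] → run B
t=8: vr[C=1024/335 D=1024/335 G=1024/655 H=1024/655] → run G
t=9: vr[C=1024/335 D=1024/335 G=2048/655 H=1024/655] → run H
t=10: vr[C=1024/335 D=1024/335 G=2048/655 H=2048/655] → run C
t=11: vr[D=1024/335 G=2048/655 H=2048/655] → run D
t=12: vr[D=2048/335 G=2048/655 H=2048/655] → run G
t=13: vr[D=2048/335 H=2048/655] → run H
t=14: vr[D=2048/335 H=3072/655] → run H
t=15: vr[D=2048/335 H=4096/655] → run D
t=16: vr[H=4096/655] → run H
t=17: (idle)
t=18: (idle)
t=19: (idle)

context switches = 16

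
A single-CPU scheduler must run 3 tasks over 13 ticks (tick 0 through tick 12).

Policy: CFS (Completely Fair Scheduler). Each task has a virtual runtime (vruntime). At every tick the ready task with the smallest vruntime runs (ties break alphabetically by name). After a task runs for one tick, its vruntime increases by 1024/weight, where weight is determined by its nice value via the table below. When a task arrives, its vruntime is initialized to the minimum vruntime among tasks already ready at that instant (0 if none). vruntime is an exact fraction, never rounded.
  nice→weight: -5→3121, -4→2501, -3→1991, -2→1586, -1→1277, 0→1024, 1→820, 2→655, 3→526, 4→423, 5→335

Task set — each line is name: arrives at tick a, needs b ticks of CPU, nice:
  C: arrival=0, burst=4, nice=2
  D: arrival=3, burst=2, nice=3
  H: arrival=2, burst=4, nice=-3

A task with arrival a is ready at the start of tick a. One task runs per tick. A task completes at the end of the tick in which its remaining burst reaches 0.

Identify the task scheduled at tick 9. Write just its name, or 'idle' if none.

running at tick 9 = D

t=0: vr[C=0] → run C
t=1: vr[C=1024/655] → run C
t=2: vr[C=2048/655 H=2048/655] → run C
t=3: vr[C=3072/655 D=2048/655 H=2048/655] → run D
t=4: vr[C=3072/655 D=873984/172265 H=2048/655] → run H
t=5: vr[C=3072/655 D=873984/172265 H=4748288/1304105] → run H
t=6: vr[C=3072/655 D=873984/172265 H=5419008/1304105] → run H
t=7: vr[C=3072/655 D=873984/172265 H=6089728/1304105] → run H
t=8: vr[C=3072/655 D=873984/172265] → run C
t=9: vr[D=873984/172265] → run D
t=10: (idle)
t=11: (idle)
t=12: (idle)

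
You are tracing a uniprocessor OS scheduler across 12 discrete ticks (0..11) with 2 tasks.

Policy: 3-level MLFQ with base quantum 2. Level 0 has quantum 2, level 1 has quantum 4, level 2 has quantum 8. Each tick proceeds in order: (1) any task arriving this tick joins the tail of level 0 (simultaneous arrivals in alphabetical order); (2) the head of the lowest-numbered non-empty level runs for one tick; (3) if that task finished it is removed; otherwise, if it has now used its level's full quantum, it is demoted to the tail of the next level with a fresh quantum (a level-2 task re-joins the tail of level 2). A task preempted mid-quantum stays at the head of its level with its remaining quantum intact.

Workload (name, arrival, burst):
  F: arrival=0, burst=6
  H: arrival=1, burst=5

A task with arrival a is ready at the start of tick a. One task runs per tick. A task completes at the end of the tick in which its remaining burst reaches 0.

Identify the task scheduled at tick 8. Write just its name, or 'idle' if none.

t=0: L0/L1/L2 = F/-/- → run F
t=1: L0/L1/L2 = FH/-/- → run F
t=2: L0/L1/L2 = H/F/- → run H
t=3: L0/L1/L2 = H/F/- → run H
t=4: L0/L1/L2 = -/FH/- → run F
t=5: L0/L1/L2 = -/FH/- → run F
t=6: L0/L1/L2 = -/FH/- → run F
t=7: L0/L1/L2 = -/FH/- → run F
t=8: L0/L1/L2 = -/H/- → run H
t=9: L0/L1/L2 = -/H/- → run H
t=10: L0/L1/L2 = -/H/- → run H
t=11: (idle)

running at tick 8 = H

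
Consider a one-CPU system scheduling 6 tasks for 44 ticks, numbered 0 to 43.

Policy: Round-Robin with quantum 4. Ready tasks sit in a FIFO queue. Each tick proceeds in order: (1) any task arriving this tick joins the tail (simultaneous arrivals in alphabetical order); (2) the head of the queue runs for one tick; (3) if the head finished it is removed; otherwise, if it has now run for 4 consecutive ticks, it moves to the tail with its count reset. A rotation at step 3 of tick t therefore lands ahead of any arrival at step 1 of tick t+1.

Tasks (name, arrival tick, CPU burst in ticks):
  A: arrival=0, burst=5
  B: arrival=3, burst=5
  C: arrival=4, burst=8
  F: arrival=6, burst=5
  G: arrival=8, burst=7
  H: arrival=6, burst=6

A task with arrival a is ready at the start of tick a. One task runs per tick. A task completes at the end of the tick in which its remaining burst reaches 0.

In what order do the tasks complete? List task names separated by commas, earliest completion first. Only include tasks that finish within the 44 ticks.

completion order = A, B, C, F, H, G

t=0: queue=[A] q_used=0 → run A
t=1: queue=[A] q_used=1 → run A
t=2: queue=[A] q_used=2 → run A
t=3: queue=[A,B] q_used=3 → run A
t=4: queue=[B,A,C] q_used=0 → run B
t=5: queue=[B,A,C] q_used=1 → run B
t=6: queue=[B,A,C,F,H] q_used=2 → run B
t=7: queue=[B,A,C,F,H] q_used=3 → run B
t=8: queue=[A,C,F,H,B,G] q_used=0 → run A
t=9: queue=[C,F,H,B,G] q_used=0 → run C
t=10: queue=[C,F,H,B,G] q_used=1 → run C
t=11: queue=[C,F,H,B,G] q_used=2 → run C
t=12: queue=[C,F,H,B,G] q_used=3 → run C
t=13: queue=[F,H,B,G,C] q_used=0 → run F
t=14: queue=[F,H,B,G,C] q_used=1 → run F
t=15: queue=[F,H,B,G,C] q_used=2 → run F
t=16: queue=[F,H,B,G,C] q_used=3 → run F
t=17: queue=[H,B,G,C,F] q_used=0 → run H
t=18: queue=[H,B,G,C,F] q_used=1 → run H
t=19: queue=[H,B,G,C,F] q_used=2 → run H
t=20: queue=[H,B,G,C,F] q_used=3 → run H
t=21: queue=[B,G,C,F,H] q_used=0 → run B
t=22: queue=[G,C,F,H] q_used=0 → run G
t=23: queue=[G,C,F,H] q_used=1 → run G
t=24: queue=[G,C,F,H] q_used=2 → run G
t=25: queue=[G,C,F,H] q_used=3 → run G
t=26: queue=[C,F,H,G] q_used=0 → run C
t=27: queue=[C,F,H,G] q_used=1 → run C
t=28: queue=[C,F,H,G] q_used=2 → run C
t=29: queue=[C,F,H,G] q_used=3 → run C
t=30: queue=[F,H,G] q_used=0 → run F
t=31: queue=[H,G] q_used=0 → run H
t=32: queue=[H,G] q_used=1 → run H
t=33: queue=[G] q_used=0 → run G
t=34: queue=[G] q_used=1 → run G
t=35: queue=[G] q_used=2 → run G
t=36: (idle)
t=37: (idle)
t=38: (idle)
t=39: (idle)
t=40: (idle)
t=41: (idle)
t=42: (idle)
t=43: (idle)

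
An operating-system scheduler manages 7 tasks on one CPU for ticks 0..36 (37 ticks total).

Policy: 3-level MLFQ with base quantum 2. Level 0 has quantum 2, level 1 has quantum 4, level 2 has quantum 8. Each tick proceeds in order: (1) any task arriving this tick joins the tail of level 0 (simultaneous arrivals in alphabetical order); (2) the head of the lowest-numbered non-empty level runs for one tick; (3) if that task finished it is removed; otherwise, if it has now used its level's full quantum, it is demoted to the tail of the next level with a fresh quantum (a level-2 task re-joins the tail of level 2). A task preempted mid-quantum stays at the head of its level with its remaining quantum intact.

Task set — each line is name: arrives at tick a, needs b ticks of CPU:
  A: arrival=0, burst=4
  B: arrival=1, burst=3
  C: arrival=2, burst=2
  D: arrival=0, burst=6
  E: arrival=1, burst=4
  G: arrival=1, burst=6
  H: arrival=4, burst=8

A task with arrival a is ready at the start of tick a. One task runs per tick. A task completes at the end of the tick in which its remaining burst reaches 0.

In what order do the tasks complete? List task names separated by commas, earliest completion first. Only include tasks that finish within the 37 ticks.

t=0: L0/L1/L2 = AD/-/- → run A
t=1: L0/L1/L2 = ADBEG/-/- → run A
t=2: L0/L1/L2 = DBEGC/A/- → run D
t=3: L0/L1/L2 = DBEGC/A/- → run D
t=4: L0/L1/L2 = BEGCH/AD/- → run B
t=5: L0/L1/L2 = BEGCH/AD/- → run B
t=6: L0/L1/L2 = EGCH/ADB/- → run E
t=7: L0/L1/L2 = EGCH/ADB/- → run E
t=8: L0/L1/L2 = GCH/ADBE/- → run G
t=9: L0/L1/L2 = GCH/ADBE/- → run G
t=10: L0/L1/L2 = CH/ADBEG/- → run C
t=11: L0/L1/L2 = CH/ADBEG/- → run C
t=12: L0/L1/L2 = H/ADBEG/- → run H
t=13: L0/L1/L2 = H/ADBEG/- → run H
t=14: L0/L1/L2 = -/ADBEGH/- → run A
t=15: L0/L1/L2 = -/ADBEGH/- → run A
t=16: L0/L1/L2 = -/DBEGH/- → run D
t=17: L0/L1/L2 = -/DBEGH/- → run D
t=18: L0/L1/L2 = -/DBEGH/- → run D
t=19: L0/L1/L2 = -/DBEGH/- → run D
t=20: L0/L1/L2 = -/BEGH/- → run B
t=21: L0/L1/L2 = -/EGH/- → run E
t=22: L0/L1/L2 = -/EGH/- → run E
t=23: L0/L1/L2 = -/GH/- → run G
t=24: L0/L1/L2 = -/GH/- → run G
t=25: L0/L1/L2 = -/GH/- → run G
t=26: L0/L1/L2 = -/GH/- → run G
t=27: L0/L1/L2 = -/H/- → run H
t=28: L0/L1/L2 = -/H/- → run H
t=29: L0/L1/L2 = -/H/- → run H
t=30: L0/L1/L2 = -/H/- → run H
t=31: L0/L1/L2 = -/-/H → run H
t=32: L0/L1/L2 = -/-/H → run H
t=33: (idle)
t=34: (idle)
t=35: (idle)
t=36: (idle)

completion order = C, A, D, B, E, G, H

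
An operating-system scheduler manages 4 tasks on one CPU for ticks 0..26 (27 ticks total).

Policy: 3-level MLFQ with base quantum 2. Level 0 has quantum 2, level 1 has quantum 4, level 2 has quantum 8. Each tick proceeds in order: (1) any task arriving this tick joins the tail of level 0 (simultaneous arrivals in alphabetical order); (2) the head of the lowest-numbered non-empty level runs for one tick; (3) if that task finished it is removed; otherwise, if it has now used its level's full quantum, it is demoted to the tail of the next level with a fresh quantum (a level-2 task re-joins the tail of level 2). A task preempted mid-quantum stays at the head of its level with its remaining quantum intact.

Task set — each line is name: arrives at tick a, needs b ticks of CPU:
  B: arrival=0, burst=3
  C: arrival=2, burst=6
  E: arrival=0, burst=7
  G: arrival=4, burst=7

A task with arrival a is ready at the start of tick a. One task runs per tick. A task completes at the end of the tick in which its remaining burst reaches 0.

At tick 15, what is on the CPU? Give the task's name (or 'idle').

t=0: L0/L1/L2 = BE/-/- → run B
t=1: L0/L1/L2 = BE/-/- → run B
t=2: L0/L1/L2 = EC/B/- → run E
t=3: L0/L1/L2 = EC/B/- → run E
t=4: L0/L1/L2 = CG/BE/- → run C
t=5: L0/L1/L2 = CG/BE/- → run C
t=6: L0/L1/L2 = G/BEC/- → run G
t=7: L0/L1/L2 = G/BEC/- → run G
t=8: L0/L1/L2 = -/BECG/- → run B
t=9: L0/L1/L2 = -/ECG/- → run E
t=10: L0/L1/L2 = -/ECG/- → run E
t=11: L0/L1/L2 = -/ECG/- → run E
t=12: L0/L1/L2 = -/ECG/- → run E
t=13: L0/L1/L2 = -/CG/E → run C
t=14: L0/L1/L2 = -/CG/E → run C
t=15: L0/L1/L2 = -/CG/E → run C
t=16: L0/L1/L2 = -/CG/E → run C
t=17: L0/L1/L2 = -/G/E → run G
t=18: L0/L1/L2 = -/G/E → run G
t=19: L0/L1/L2 = -/G/E → run G
t=20: L0/L1/L2 = -/G/E → run G
t=21: L0/L1/L2 = -/-/EG → run E
t=22: L0/L1/L2 = -/-/G → run G
t=23: (idle)
t=24: (idle)
t=25: (idle)
t=26: (idle)

running at tick 15 = C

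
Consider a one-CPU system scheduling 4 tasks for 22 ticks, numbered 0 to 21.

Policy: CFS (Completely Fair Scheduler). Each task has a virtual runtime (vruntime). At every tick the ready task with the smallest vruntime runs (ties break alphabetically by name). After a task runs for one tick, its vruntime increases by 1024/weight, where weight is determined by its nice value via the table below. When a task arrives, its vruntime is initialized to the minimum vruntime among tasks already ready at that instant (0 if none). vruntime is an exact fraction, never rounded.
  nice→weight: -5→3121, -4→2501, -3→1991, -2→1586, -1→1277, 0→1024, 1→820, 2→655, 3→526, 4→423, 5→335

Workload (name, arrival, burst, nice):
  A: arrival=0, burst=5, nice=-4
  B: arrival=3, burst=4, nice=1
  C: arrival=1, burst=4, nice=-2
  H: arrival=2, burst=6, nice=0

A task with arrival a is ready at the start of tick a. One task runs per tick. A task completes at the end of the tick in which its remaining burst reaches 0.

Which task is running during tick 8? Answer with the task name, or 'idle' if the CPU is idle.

t=0: vr[A=0] → run A
t=1: vr[A=1024/2501 C=1024/2501] → run A
t=2: vr[A=2048/2501 C=1024/2501 H=1024/2501] → run C
t=3: vr[A=2048/2501 B=1024/2501 C=34304/32513 H=1024/2501] → run B
t=4: vr[A=2048/2501 B=20736/12505 C=34304/32513 H=1024/2501] → run H
t=5: vr[A=2048/2501 B=20736/12505 C=34304/32513 H=3525/2501] → run A
t=6: vr[A=3072/2501 B=20736/12505 C=34304/32513 H=3525/2501] → run C
t=7: vr[A=3072/2501 B=20736/12505 C=55296/32513 H=3525/2501] → run A
t=8: vr[A=4096/2501 B=20736/12505 C=55296/32513 H=3525/2501] → run H
t=9: vr[A=4096/2501 B=20736/12505 C=55296/32513 H=6026/2501] → run A
t=10: vr[B=20736/12505 C=55296/32513 H=6026/2501] → run B
t=11: vr[B=36352/12505 C=55296/32513 H=6026/2501] → run C
t=12: vr[B=36352/12505 C=76288/32513 H=6026/2501] → run C
t=13: vr[B=36352/12505 H=6026/2501] → run H
t=14: vr[B=36352/12505 H=8527/2501] → run B
t=15: vr[B=51968/12505 H=8527/2501] → run H
t=16: vr[B=51968/12505 H=11028/2501] → run B
t=17: vr[H=11028/2501] → run H
t=18: vr[H=13529/2501] → run H
t=19: (idle)
t=20: (idle)
t=21: (idle)

running at tick 8 = H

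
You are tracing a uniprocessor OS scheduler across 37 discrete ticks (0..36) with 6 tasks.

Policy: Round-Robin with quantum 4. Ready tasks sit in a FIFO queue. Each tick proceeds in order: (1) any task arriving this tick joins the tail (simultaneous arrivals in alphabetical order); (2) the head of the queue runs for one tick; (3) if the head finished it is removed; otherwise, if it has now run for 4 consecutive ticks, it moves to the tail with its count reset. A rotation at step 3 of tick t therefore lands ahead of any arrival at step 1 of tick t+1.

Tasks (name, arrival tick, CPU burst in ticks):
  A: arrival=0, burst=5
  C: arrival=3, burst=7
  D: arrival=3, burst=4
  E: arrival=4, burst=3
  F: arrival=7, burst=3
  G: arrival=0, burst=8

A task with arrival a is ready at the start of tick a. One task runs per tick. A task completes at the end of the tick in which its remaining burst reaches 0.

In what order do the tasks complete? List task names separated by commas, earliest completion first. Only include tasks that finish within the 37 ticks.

t=0: queue=[A,G] q_used=0 → run A
t=1: queue=[A,G] q_used=1 → run A
t=2: queue=[A,G] q_used=2 → run A
t=3: queue=[A,G,C,D] q_used=3 → run A
t=4: queue=[G,C,D,A,E] q_used=0 → run G
t=5: queue=[G,C,D,A,E] q_used=1 → run G
t=6: queue=[G,C,D,A,E] q_used=2 → run G
t=7: queue=[G,C,D,A,E,F] q_used=3 → run G
t=8: queue=[C,D,A,E,F,G] q_used=0 → run C
t=9: queue=[C,D,A,E,F,G] q_used=1 → run C
t=10: queue=[C,D,A,E,F,G] q_used=2 → run C
t=11: queue=[C,D,A,E,F,G] q_used=3 → run C
t=12: queue=[D,A,E,F,G,C] q_used=0 → run D
t=13: queue=[D,A,E,F,G,C] q_used=1 → run D
t=14: queue=[D,A,E,F,G,C] q_used=2 → run D
t=15: queue=[D,A,E,F,G,C] q_used=3 → run D
t=16: queue=[A,E,F,G,C] q_used=0 → run A
t=17: queue=[E,F,G,C] q_used=0 → run E
t=18: queue=[E,F,G,C] q_used=1 → run E
t=19: queue=[E,F,G,C] q_used=2 → run E
t=20: queue=[F,G,C] q_used=0 → run F
t=21: queue=[F,G,C] q_used=1 → run F
t=22: queue=[F,G,C] q_used=2 → run F
t=23: queue=[G,C] q_used=0 → run G
t=24: queue=[G,C] q_used=1 → run G
t=25: queue=[G,C] q_used=2 → run G
t=26: queue=[G,C] q_used=3 → run G
t=27: queue=[C] q_used=0 → run C
t=28: queue=[C] q_used=1 → run C
t=29: queue=[C] q_used=2 → run C
t=30: (idle)
t=31: (idle)
t=32: (idle)
t=33: (idle)
t=34: (idle)
t=35: (idle)
t=36: (idle)

completion order = D, A, E, F, G, C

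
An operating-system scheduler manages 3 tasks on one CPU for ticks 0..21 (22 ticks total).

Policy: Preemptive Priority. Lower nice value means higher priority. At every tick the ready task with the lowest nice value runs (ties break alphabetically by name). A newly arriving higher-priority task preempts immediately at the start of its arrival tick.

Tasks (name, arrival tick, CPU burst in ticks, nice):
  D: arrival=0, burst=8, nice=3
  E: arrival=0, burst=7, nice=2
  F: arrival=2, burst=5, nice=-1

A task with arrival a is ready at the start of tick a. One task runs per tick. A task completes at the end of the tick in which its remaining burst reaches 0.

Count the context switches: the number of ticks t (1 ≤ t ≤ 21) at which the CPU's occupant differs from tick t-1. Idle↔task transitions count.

t=0: ready={D,E} → run E
t=1: ready={D,E} → run E
t=2: ready={D,E,F} → run F
t=3: ready={D,E,F} → run F
t=4: ready={D,E,F} → run F
t=5: ready={D,E,F} → run F
t=6: ready={D,E,F} → run F
t=7: ready={D,E} → run E
t=8: ready={D,E} → run E
t=9: ready={D,E} → run E
t=10: ready={D,E} → run E
t=11: ready={D,E} → run E
t=12: ready={D} → run D
t=13: ready={D} → run D
t=14: ready={D} → run D
t=15: ready={D} → run D
t=16: ready={D} → run D
t=17: ready={D} → run D
t=18: ready={D} → run D
t=19: ready={D} → run D
t=20: (idle)
t=21: (idle)

context switches = 4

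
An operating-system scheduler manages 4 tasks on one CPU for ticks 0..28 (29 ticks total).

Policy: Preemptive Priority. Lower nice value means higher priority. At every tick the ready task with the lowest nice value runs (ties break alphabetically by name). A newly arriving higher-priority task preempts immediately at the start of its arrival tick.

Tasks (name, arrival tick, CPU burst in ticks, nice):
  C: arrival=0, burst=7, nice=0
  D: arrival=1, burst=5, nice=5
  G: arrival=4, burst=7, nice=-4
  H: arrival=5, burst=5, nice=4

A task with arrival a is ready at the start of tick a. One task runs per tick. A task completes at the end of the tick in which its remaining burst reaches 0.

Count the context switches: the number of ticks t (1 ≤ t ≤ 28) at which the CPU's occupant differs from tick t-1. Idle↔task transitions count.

context switches = 5

t=0: ready={C} → run C
t=1: ready={C,D} → run C
t=2: ready={C,D} → run C
t=3: ready={C,D} → run C
t=4: ready={C,D,G} → run G
t=5: ready={C,D,G,H} → run G
t=6: ready={C,D,G,H} → run G
t=7: ready={C,D,G,H} → run G
t=8: ready={C,D,G,H} → run G
t=9: ready={C,D,G,H} → run G
t=10: ready={C,D,G,H} → run G
t=11: ready={C,D,H} → run C
t=12: ready={C,D,H} → run C
t=13: ready={C,D,H} → run C
t=14: ready={D,H} → run H
t=15: ready={D,H} → run H
t=16: ready={D,H} → run H
t=17: ready={D,H} → run H
t=18: ready={D,H} → run H
t=19: ready={D} → run D
t=20: ready={D} → run D
t=21: ready={D} → run D
t=22: ready={D} → run D
t=23: ready={D} → run D
t=24: (idle)
t=25: (idle)
t=26: (idle)
t=27: (idle)
t=28: (idle)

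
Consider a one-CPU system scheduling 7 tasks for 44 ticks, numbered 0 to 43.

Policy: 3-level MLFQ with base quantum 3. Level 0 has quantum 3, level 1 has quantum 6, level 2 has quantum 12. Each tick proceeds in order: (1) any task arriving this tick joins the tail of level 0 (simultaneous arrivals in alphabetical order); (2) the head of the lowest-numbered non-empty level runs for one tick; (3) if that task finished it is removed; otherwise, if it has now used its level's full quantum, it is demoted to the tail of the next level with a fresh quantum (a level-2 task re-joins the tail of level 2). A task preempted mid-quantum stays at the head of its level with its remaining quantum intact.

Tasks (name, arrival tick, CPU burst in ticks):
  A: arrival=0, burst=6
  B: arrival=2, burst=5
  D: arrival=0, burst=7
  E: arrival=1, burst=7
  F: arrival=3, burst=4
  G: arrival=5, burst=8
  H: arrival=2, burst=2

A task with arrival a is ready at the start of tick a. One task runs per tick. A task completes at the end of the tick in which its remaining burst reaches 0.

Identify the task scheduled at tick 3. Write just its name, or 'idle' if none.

t=0: L0/L1/L2 = AD/-/- → run A
t=1: L0/L1/L2 = ADE/-/- → run A
t=2: L0/L1/L2 = ADEBH/-/- → run A
t=3: L0/L1/L2 = DEBHF/A/- → run D
t=4: L0/L1/L2 = DEBHF/A/- → run D
t=5: L0/L1/L2 = DEBHFG/A/- → run D
t=6: L0/L1/L2 = EBHFG/AD/- → run E
t=7: L0/L1/L2 = EBHFG/AD/- → run E
t=8: L0/L1/L2 = EBHFG/AD/- → run E
t=9: L0/L1/L2 = BHFG/ADE/- → run B
t=10: L0/L1/L2 = BHFG/ADE/- → run B
t=11: L0/L1/L2 = BHFG/ADE/- → run B
t=12: L0/L1/L2 = HFG/ADEB/- → run H
t=13: L0/L1/L2 = HFG/ADEB/- → run H
t=14: L0/L1/L2 = FG/ADEB/- → run F
t=15: L0/L1/L2 = FG/ADEB/- → run F
t=16: L0/L1/L2 = FG/ADEB/- → run F
t=17: L0/L1/L2 = G/ADEBF/- → run G
t=18: L0/L1/L2 = G/ADEBF/- → run G
t=19: L0/L1/L2 = G/ADEBF/- → run G
t=20: L0/L1/L2 = -/ADEBFG/- → run A
t=21: L0/L1/L2 = -/ADEBFG/- → run A
t=22: L0/L1/L2 = -/ADEBFG/- → run A
t=23: L0/L1/L2 = -/DEBFG/- → run D
t=24: L0/L1/L2 = -/DEBFG/- → run D
t=25: L0/L1/L2 = -/DEBFG/- → run D
t=26: L0/L1/L2 = -/DEBFG/- → run D
t=27: L0/L1/L2 = -/EBFG/- → run E
t=28: L0/L1/L2 = -/EBFG/- → run E
t=29: L0/L1/L2 = -/EBFG/- → run E
t=30: L0/L1/L2 = -/EBFG/- → run E
t=31: L0/L1/L2 = -/BFG/- → run B
t=32: L0/L1/L2 = -/BFG/- → run B
t=33: L0/L1/L2 = -/FG/- → run F
t=34: L0/L1/L2 = -/G/- → run G
t=35: L0/L1/L2 = -/G/- → run G
t=36: L0/L1/L2 = -/G/- → run G
t=37: L0/L1/L2 = -/G/- → run G
t=38: L0/L1/L2 = -/G/- → run G
t=39: (idle)
t=40: (idle)
t=41: (idle)
t=42: (idle)
t=43: (idle)

running at tick 3 = D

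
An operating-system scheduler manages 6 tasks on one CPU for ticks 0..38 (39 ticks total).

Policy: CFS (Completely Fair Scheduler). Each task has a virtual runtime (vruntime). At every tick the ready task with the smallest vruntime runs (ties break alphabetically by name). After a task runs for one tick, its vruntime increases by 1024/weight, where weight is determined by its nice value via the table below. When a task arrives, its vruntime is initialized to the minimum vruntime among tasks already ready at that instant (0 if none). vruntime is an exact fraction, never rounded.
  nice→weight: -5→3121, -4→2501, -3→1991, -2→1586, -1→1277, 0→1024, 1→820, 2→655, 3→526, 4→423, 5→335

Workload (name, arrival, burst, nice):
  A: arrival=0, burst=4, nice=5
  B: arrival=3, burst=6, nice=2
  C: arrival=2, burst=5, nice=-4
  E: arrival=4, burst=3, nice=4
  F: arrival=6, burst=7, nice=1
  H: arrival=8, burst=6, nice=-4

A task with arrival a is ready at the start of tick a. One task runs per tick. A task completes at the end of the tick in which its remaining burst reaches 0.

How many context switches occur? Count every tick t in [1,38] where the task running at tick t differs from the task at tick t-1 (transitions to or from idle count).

context switches = 28

t=0: vr[A=0] → run A
t=1: vr[A=1024/335] → run A
t=2: vr[A=2048/335 C=2048/335] → run A
t=3: vr[A=3072/335 B=2048/335 C=2048/335] → run B
t=4: vr[A=3072/335 B=336896/43885 C=2048/335 E=2048/335] → run C
t=5: vr[A=3072/335 B=336896/43885 C=5465088/837835 E=2048/335] → run E
t=6: vr[A=3072/335 B=336896/43885 C=5465088/837835 E=1209344/141705 F=5465088/837835] → run C
t=7: vr[A=3072/335 B=336896/43885 C=5808128/837835 E=1209344/141705 F=5465088/837835] → run F
t=8: vr[A=3072/335 B=336896/43885 C=5808128/837835 E=1209344/141705 F=1302272/167567 H=5808128/837835] → run C
t=9: vr[A=3072/335 B=336896/43885 C=6151168/837835 E=1209344/141705 F=1302272/167567 H=5808128/837835] → run H
t=10: vr[A=3072/335 B=336896/43885 C=6151168/837835 E=1209344/141705 F=1302272/167567 H=6151168/837835] → run C
t=11: vr[A=3072/335 B=336896/43885 C=6494208/837835 E=1209344/141705 F=1302272/167567 H=6151168/837835] → run H
t=12: vr[A=3072/335 B=336896/43885 C=6494208/837835 E=1209344/141705 F=1302272/167567 H=6494208/837835] → run B
t=13: vr[A=3072/335 B=405504/43885 C=6494208/837835 E=1209344/141705 F=1302272/167567 H=6494208/837835] → run C
t=14: vr[A=3072/335 B=405504/43885 E=1209344/141705 F=1302272/167567 H=6494208/837835] → run H
t=15: vr[A=3072/335 B=405504/43885 E=1209344/141705 F=1302272/167567 H=6837248/837835] → run F
t=16: vr[A=3072/335 B=405504/43885 E=1209344/141705 F=7557632/837835 H=6837248/837835] → run H
t=17: vr[A=3072/335 B=405504/43885 E=1209344/141705 F=7557632/837835 H=7180288/837835] → run E
t=18: vr[A=3072/335 B=405504/43885 E=1552384/141705 F=7557632/837835 H=7180288/837835] → run H
t=19: vr[A=3072/335 B=405504/43885 E=1552384/141705 F=7557632/837835 H=7523328/837835] → run H
t=20: vr[A=3072/335 B=405504/43885 E=1552384/141705 F=7557632/837835] → run F
t=21: vr[A=3072/335 B=405504/43885 E=1552384/141705 F=8603904/837835] → run A
t=22: vr[B=405504/43885 E=1552384/141705 F=8603904/837835] → run B
t=23: vr[B=474112/43885 E=1552384/141705 F=8603904/837835] → run F
t=24: vr[B=474112/43885 E=1552384/141705 F=9650176/837835] → run B
t=25: vr[B=108544/8777 E=1552384/141705 F=9650176/837835] → run E
t=26: vr[B=108544/8777 F=9650176/837835] → run F
t=27: vr[B=108544/8777 F=10696448/837835] → run B
t=28: vr[B=611328/43885 F=10696448/837835] → run F
t=29: vr[B=611328/43885 F=2348544/167567] → run B
t=30: vr[F=2348544/167567] → run F
t=31: (idle)
t=32: (idle)
t=33: (idle)
t=34: (idle)
t=35: (idle)
t=36: (idle)
t=37: (idle)
t=38: (idle)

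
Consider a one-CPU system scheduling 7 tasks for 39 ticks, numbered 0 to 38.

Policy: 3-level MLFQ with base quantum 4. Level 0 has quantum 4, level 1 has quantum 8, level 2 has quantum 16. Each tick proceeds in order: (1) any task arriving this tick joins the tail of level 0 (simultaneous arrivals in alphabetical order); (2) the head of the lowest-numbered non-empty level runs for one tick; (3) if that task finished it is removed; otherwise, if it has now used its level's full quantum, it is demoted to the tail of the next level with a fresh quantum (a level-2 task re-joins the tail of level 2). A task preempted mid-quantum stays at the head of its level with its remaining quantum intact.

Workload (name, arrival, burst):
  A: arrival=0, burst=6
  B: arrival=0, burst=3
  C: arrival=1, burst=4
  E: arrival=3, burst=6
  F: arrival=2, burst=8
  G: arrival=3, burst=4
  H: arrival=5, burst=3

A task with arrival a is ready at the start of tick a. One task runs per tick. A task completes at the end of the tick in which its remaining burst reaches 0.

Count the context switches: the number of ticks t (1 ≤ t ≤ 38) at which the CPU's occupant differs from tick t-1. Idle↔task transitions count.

t=0: L0/L1/L2 = AB/-/- → run A
t=1: L0/L1/L2 = ABC/-/- → run A
t=2: L0/L1/L2 = ABCF/-/- → run A
t=3: L0/L1/L2 = ABCFEG/-/- → run A
t=4: L0/L1/L2 = BCFEG/A/- → run B
t=5: L0/L1/L2 = BCFEGH/A/- → run B
t=6: L0/L1/L2 = BCFEGH/A/- → run B
t=7: L0/L1/L2 = CFEGH/A/- → run C
t=8: L0/L1/L2 = CFEGH/A/- → run C
t=9: L0/L1/L2 = CFEGH/A/- → run C
t=10: L0/L1/L2 = CFEGH/A/- → run C
t=11: L0/L1/L2 = FEGH/A/- → run F
t=12: L0/L1/L2 = FEGH/A/- → run F
t=13: L0/L1/L2 = FEGH/A/- → run F
t=14: L0/L1/L2 = FEGH/A/- → run F
t=15: L0/L1/L2 = EGH/AF/- → run E
t=16: L0/L1/L2 = EGH/AF/- → run E
t=17: L0/L1/L2 = EGH/AF/- → run E
t=18: L0/L1/L2 = EGH/AF/- → run E
t=19: L0/L1/L2 = GH/AFE/- → run G
t=20: L0/L1/L2 = GH/AFE/- → run G
t=21: L0/L1/L2 = GH/AFE/- → run G
t=22: L0/L1/L2 = GH/AFE/- → run G
t=23: L0/L1/L2 = H/AFE/- → run H
t=24: L0/L1/L2 = H/AFE/- → run H
t=25: L0/L1/L2 = H/AFE/- → run H
t=26: L0/L1/L2 = -/AFE/- → run A
t=27: L0/L1/L2 = -/AFE/- → run A
t=28: L0/L1/L2 = -/FE/- → run F
t=29: L0/L1/L2 = -/FE/- → run F
t=30: L0/L1/L2 = -/FE/- → run F
t=31: L0/L1/L2 = -/FE/- → run F
t=32: L0/L1/L2 = -/E/- → run E
t=33: L0/L1/L2 = -/E/- → run E
t=34: (idle)
t=35: (idle)
t=36: (idle)
t=37: (idle)
t=38: (idle)

context switches = 10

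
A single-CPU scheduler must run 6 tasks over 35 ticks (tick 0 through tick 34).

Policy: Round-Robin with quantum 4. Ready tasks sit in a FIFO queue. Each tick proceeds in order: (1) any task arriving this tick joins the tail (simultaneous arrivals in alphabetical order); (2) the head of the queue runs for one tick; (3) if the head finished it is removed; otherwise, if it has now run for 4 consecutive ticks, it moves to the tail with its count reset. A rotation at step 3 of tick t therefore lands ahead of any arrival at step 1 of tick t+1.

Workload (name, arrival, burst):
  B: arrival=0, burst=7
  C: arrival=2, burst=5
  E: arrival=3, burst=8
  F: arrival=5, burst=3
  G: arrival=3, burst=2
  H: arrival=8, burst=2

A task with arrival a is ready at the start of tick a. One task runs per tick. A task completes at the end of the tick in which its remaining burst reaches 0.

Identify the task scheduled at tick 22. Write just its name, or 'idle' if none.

t=0: queue=[B] q_used=0 → run B
t=1: queue=[B] q_used=1 → run B
t=2: queue=[B,C] q_used=2 → run B
t=3: queue=[B,C,E,G] q_used=3 → run B
t=4: queue=[C,E,G,B] q_used=0 → run C
t=5: queue=[C,E,G,B,F] q_used=1 → run C
t=6: queue=[C,E,G,B,F] q_used=2 → run C
t=7: queue=[C,E,G,B,F] q_used=3 → run C
t=8: queue=[E,G,B,F,C,H] q_used=0 → run E
t=9: queue=[E,G,B,F,C,H] q_used=1 → run E
t=10: queue=[E,G,B,F,C,H] q_used=2 → run E
t=11: queue=[E,G,B,F,C,H] q_used=3 → run E
t=12: queue=[G,B,F,C,H,E] q_used=0 → run G
t=13: queue=[G,B,F,C,H,E] q_used=1 → run G
t=14: queue=[B,F,C,H,E] q_used=0 → run B
t=15: queue=[B,F,C,H,E] q_used=1 → run B
t=16: queue=[B,F,C,H,E] q_used=2 → run B
t=17: queue=[F,C,H,E] q_used=0 → run F
t=18: queue=[F,C,H,E] q_used=1 → run F
t=19: queue=[F,C,H,E] q_used=2 → run F
t=20: queue=[C,H,E] q_used=0 → run C
t=21: queue=[H,E] q_used=0 → run H
t=22: queue=[H,E] q_used=1 → run H
t=23: queue=[E] q_used=0 → run E
t=24: queue=[E] q_used=1 → run E
t=25: queue=[E] q_used=2 → run E
t=26: queue=[E] q_used=3 → run E
t=27: (idle)
t=28: (idle)
t=29: (idle)
t=30: (idle)
t=31: (idle)
t=32: (idle)
t=33: (idle)
t=34: (idle)

running at tick 22 = H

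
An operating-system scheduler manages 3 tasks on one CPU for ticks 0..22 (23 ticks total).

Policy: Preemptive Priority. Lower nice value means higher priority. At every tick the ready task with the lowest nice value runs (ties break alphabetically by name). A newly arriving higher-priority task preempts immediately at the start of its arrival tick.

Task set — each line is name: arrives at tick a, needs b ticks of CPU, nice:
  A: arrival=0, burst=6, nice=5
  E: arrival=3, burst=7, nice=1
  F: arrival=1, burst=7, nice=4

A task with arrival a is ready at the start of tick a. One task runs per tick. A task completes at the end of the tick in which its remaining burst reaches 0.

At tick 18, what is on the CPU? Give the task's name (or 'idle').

t=0: ready={A} → run A
t=1: ready={A,F} → run F
t=2: ready={A,F} → run F
t=3: ready={A,E,F} → run E
t=4: ready={A,E,F} → run E
t=5: ready={A,E,F} → run E
t=6: ready={A,E,F} → run E
t=7: ready={A,E,F} → run E
t=8: ready={A,E,F} → run E
t=9: ready={A,E,F} → run E
t=10: ready={A,F} → run F
t=11: ready={A,F} → run F
t=12: ready={A,F} → run F
t=13: ready={A,F} → run F
t=14: ready={A,F} → run F
t=15: ready={A} → run A
t=16: ready={A} → run A
t=17: ready={A} → run A
t=18: ready={A} → run A
t=19: ready={A} → run A
t=20: (idle)
t=21: (idle)
t=22: (idle)

running at tick 18 = A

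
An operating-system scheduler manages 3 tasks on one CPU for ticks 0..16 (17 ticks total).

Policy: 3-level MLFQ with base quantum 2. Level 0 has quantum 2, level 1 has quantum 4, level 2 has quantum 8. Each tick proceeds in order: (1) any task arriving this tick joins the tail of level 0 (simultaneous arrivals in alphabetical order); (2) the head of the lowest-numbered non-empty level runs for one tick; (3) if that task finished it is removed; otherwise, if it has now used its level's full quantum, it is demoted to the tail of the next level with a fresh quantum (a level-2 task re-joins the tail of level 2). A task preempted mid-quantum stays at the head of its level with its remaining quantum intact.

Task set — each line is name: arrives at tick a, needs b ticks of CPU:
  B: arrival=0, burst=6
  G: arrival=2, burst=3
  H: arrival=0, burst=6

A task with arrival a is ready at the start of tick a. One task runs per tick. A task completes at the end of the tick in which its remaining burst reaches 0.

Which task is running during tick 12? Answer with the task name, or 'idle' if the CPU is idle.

running at tick 12 = H

t=0: L0/L1/L2 = BH/-/- → run B
t=1: L0/L1/L2 = BH/-/- → run B
t=2: L0/L1/L2 = HG/B/- → run H
t=3: L0/L1/L2 = HG/B/- → run H
t=4: L0/L1/L2 = G/BH/- → run G
t=5: L0/L1/L2 = G/BH/- → run G
t=6: L0/L1/L2 = -/BHG/- → run B
t=7: L0/L1/L2 = -/BHG/- → run B
t=8: L0/L1/L2 = -/BHG/- → run B
t=9: L0/L1/L2 = -/BHG/- → run B
t=10: L0/L1/L2 = -/HG/- → run H
t=11: L0/L1/L2 = -/HG/- → run H
t=12: L0/L1/L2 = -/HG/- → run H
t=13: L0/L1/L2 = -/HG/- → run H
t=14: L0/L1/L2 = -/G/- → run G
t=15: (idle)
t=16: (idle)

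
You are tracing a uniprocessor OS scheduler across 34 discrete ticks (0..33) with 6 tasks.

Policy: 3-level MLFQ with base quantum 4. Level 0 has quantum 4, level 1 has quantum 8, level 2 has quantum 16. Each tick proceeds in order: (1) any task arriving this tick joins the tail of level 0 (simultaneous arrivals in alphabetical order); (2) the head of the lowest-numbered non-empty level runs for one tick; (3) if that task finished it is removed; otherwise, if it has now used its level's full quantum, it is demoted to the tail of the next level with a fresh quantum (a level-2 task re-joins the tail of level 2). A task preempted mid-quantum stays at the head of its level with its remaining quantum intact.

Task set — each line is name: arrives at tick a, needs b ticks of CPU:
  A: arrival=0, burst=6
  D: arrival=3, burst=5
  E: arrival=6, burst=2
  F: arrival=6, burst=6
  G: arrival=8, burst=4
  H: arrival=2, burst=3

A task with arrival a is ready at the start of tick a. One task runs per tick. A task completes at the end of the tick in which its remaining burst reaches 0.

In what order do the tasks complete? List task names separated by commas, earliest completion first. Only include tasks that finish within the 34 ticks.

t=0: L0/L1/L2 = A/-/- → run A
t=1: L0/L1/L2 = A/-/- → run A
t=2: L0/L1/L2 = AH/-/- → run A
t=3: L0/L1/L2 = AHD/-/- → run A
t=4: L0/L1/L2 = HD/A/- → run H
t=5: L0/L1/L2 = HD/A/- → run H
t=6: L0/L1/L2 = HDEF/A/- → run H
t=7: L0/L1/L2 = DEF/A/- → run D
t=8: L0/L1/L2 = DEFG/A/- → run D
t=9: L0/L1/L2 = DEFG/A/- → run D
t=10: L0/L1/L2 = DEFG/A/- → run D
t=11: L0/L1/L2 = EFG/AD/- → run E
t=12: L0/L1/L2 = EFG/AD/- → run E
t=13: L0/L1/L2 = FG/AD/- → run F
t=14: L0/L1/L2 = FG/AD/- → run F
t=15: L0/L1/L2 = FG/AD/- → run F
t=16: L0/L1/L2 = FG/AD/- → run F
t=17: L0/L1/L2 = G/ADF/- → run G
t=18: L0/L1/L2 = G/ADF/- → run G
t=19: L0/L1/L2 = G/ADF/- → run G
t=20: L0/L1/L2 = G/ADF/- → run G
t=21: L0/L1/L2 = -/ADF/- → run A
t=22: L0/L1/L2 = -/ADF/- → run A
t=23: L0/L1/L2 = -/DF/- → run D
t=24: L0/L1/L2 = -/F/- → run F
t=25: L0/L1/L2 = -/F/- → run F
t=26: (idle)
t=27: (idle)
t=28: (idle)
t=29: (idle)
t=30: (idle)
t=31: (idle)
t=32: (idle)
t=33: (idle)

completion order = H, E, G, A, D, F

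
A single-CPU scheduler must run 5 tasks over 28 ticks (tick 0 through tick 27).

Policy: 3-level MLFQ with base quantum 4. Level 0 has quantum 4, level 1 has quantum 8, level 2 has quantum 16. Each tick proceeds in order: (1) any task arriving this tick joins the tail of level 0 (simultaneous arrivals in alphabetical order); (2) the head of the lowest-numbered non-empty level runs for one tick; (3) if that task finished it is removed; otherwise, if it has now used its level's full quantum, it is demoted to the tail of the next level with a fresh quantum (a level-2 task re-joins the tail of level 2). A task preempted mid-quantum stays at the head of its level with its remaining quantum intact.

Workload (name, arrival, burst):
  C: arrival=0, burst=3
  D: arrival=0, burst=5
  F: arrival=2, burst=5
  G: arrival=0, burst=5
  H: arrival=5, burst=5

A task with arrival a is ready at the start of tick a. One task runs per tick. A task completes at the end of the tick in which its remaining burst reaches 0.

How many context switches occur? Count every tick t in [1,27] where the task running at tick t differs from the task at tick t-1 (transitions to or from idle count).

t=0: L0/L1/L2 = CDG/-/- → run C
t=1: L0/L1/L2 = CDG/-/- → run C
t=2: L0/L1/L2 = CDGF/-/- → run C
t=3: L0/L1/L2 = DGF/-/- → run D
t=4: L0/L1/L2 = DGF/-/- → run D
t=5: L0/L1/L2 = DGFH/-/- → run D
t=6: L0/L1/L2 = DGFH/-/- → run D
t=7: L0/L1/L2 = GFH/D/- → run G
t=8: L0/L1/L2 = GFH/D/- → run G
t=9: L0/L1/L2 = GFH/D/- → run G
t=10: L0/L1/L2 = GFH/D/- → run G
t=11: L0/L1/L2 = FH/DG/- → run F
t=12: L0/L1/L2 = FH/DG/- → run F
t=13: L0/L1/L2 = FH/DG/- → run F
t=14: L0/L1/L2 = FH/DG/- → run F
t=15: L0/L1/L2 = H/DGF/- → run H
t=16: L0/L1/L2 = H/DGF/- → run H
t=17: L0/L1/L2 = H/DGF/- → run H
t=18: L0/L1/L2 = H/DGF/- → run H
t=19: L0/L1/L2 = -/DGFH/- → run D
t=20: L0/L1/L2 = -/GFH/- → run G
t=21: L0/L1/L2 = -/FH/- → run F
t=22: L0/L1/L2 = -/H/- → run H
t=23: (idle)
t=24: (idle)
t=25: (idle)
t=26: (idle)
t=27: (idle)

context switches = 9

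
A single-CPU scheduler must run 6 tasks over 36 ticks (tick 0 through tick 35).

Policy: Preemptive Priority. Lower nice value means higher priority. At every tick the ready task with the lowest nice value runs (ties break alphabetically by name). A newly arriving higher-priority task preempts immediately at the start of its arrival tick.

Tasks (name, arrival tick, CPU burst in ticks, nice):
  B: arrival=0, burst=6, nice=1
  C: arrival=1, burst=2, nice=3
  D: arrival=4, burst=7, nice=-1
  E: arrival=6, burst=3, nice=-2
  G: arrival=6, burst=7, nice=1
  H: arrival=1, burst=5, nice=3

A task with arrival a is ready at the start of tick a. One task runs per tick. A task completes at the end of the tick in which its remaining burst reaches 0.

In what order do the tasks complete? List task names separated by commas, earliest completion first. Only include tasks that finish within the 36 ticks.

completion order = E, D, B, G, C, H

t=0: ready={B} → run B
t=1: ready={B,C,H} → run B
t=2: ready={B,C,H} → run B
t=3: ready={B,C,H} → run B
t=4: ready={B,C,D,H} → run D
t=5: ready={B,C,D,H} → run D
t=6: ready={B,C,D,E,G,H} → run E
t=7: ready={B,C,D,E,G,H} → run E
t=8: ready={B,C,D,E,G,H} → run E
t=9: ready={B,C,D,G,H} → run D
t=10: ready={B,C,D,G,H} → run D
t=11: ready={B,C,D,G,H} → run D
t=12: ready={B,C,D,G,H} → run D
t=13: ready={B,C,D,G,H} → run D
t=14: ready={B,C,G,H} → run B
t=15: ready={B,C,G,H} → run B
t=16: ready={C,G,H} → run G
t=17: ready={C,G,H} → run G
t=18: ready={C,G,H} → run G
t=19: ready={C,G,H} → run G
t=20: ready={C,G,H} → run G
t=21: ready={C,G,H} → run G
t=22: ready={C,G,H} → run G
t=23: ready={C,H} → run C
t=24: ready={C,H} → run C
t=25: ready={H} → run H
t=26: ready={H} → run H
t=27: ready={H} → run H
t=28: ready={H} → run H
t=29: ready={H} → run H
t=30: (idle)
t=31: (idle)
t=32: (idle)
t=33: (idle)
t=34: (idle)
t=35: (idle)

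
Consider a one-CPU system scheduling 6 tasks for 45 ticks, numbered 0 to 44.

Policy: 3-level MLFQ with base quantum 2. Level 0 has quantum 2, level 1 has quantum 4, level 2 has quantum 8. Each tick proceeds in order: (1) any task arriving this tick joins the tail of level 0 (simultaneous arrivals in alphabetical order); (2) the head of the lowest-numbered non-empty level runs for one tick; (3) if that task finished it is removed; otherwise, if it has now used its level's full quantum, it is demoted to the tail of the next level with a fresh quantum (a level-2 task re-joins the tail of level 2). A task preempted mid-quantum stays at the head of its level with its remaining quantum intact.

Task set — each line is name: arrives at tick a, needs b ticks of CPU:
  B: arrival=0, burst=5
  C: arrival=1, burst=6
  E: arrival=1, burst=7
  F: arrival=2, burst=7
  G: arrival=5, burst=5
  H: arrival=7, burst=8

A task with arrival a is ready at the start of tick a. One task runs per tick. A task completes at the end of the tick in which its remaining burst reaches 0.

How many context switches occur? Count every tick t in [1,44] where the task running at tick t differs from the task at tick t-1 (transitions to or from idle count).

context switches = 15

t=0: L0/L1/L2 = B/-/- → run B
t=1: L0/L1/L2 = BCE/-/- → run B
t=2: L0/L1/L2 = CEF/B/- → run C
t=3: L0/L1/L2 = CEF/B/- → run C
t=4: L0/L1/L2 = EF/BC/- → run E
t=5: L0/L1/L2 = EFG/BC/- → run E
t=6: L0/L1/L2 = FG/BCE/- → run F
t=7: L0/L1/L2 = FGH/BCE/- → run F
t=8: L0/L1/L2 = GH/BCEF/- → run G
t=9: L0/L1/L2 = GH/BCEF/- → run G
t=10: L0/L1/L2 = H/BCEFG/- → run H
t=11: L0/L1/L2 = H/BCEFG/- → run H
t=12: L0/L1/L2 = -/BCEFGH/- → run B
t=13: L0/L1/L2 = -/BCEFGH/- → run B
t=14: L0/L1/L2 = -/BCEFGH/- → run B
t=15: L0/L1/L2 = -/CEFGH/- → run C
t=16: L0/L1/L2 = -/CEFGH/- → run C
t=17: L0/L1/L2 = -/CEFGH/- → run C
t=18: L0/L1/L2 = -/CEFGH/- → run C
t=19: L0/L1/L2 = -/EFGH/- → run E
t=20: L0/L1/L2 = -/EFGH/- → run E
t=21: L0/L1/L2 = -/EFGH/- → run E
t=22: L0/L1/L2 = -/EFGH/- → run E
t=23: L0/L1/L2 = -/FGH/E → run F
t=24: L0/L1/L2 = -/FGH/E → run F
t=25: L0/L1/L2 = -/FGH/E → run F
t=26: L0/L1/L2 = -/FGH/E → run F
t=27: L0/L1/L2 = -/GH/EF → run G
t=28: L0/L1/L2 = -/GH/EF → run G
t=29: L0/L1/L2 = -/GH/EF → run G
t=30: L0/L1/L2 = -/H/EF → run H
t=31: L0/L1/L2 = -/H/EF → run H
t=32: L0/L1/L2 = -/H/EF → run H
t=33: L0/L1/L2 = -/H/EF → run H
t=34: L0/L1/L2 = -/-/EFH → run E
t=35: L0/L1/L2 = -/-/FH → run F
t=36: L0/L1/L2 = -/-/H → run H
t=37: L0/L1/L2 = -/-/H → run H
t=38: (idle)
t=39: (idle)
t=40: (idle)
t=41: (idle)
t=42: (idle)
t=43: (idle)
t=44: (idle)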